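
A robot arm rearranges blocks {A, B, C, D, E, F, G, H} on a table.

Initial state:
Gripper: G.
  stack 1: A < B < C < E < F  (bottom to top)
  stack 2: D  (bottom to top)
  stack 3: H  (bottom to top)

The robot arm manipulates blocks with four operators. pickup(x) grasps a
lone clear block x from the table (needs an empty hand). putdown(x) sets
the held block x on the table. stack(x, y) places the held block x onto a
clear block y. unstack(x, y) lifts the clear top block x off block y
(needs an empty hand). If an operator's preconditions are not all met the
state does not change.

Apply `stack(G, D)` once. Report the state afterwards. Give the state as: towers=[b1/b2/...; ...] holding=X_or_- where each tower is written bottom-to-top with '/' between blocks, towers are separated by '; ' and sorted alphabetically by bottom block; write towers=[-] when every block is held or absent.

before: towers=[A/B/C/E/F; D; H] holding=G
pre[stack(G, D)]: holding(G) ok, clear(D) ok, G≠D ok
all met → apply stack(G, D)
after:  towers=[A/B/C/E/F; D/G; H] holding=-

towers=[A/B/C/E/F; D/G; H] holding=-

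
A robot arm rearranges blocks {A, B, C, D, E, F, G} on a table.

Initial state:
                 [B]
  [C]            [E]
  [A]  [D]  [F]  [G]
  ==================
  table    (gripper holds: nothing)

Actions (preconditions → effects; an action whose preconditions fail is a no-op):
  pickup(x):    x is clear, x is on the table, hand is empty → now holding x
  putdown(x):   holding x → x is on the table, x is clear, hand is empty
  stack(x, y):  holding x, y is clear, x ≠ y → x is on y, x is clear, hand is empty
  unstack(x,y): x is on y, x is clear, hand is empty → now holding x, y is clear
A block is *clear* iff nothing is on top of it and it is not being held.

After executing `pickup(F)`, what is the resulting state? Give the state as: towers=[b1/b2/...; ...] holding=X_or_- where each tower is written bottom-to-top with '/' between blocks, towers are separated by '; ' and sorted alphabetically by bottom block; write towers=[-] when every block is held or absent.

towers=[A/C; D; G/E/B] holding=F

before: towers=[A/C; D; F; G/E/B] holding=-
pre[pickup(F)]: clear(F) ✓, ontable(F) ✓, handempty ✓
all met → apply pickup(F)
after:  towers=[A/C; D; G/E/B] holding=F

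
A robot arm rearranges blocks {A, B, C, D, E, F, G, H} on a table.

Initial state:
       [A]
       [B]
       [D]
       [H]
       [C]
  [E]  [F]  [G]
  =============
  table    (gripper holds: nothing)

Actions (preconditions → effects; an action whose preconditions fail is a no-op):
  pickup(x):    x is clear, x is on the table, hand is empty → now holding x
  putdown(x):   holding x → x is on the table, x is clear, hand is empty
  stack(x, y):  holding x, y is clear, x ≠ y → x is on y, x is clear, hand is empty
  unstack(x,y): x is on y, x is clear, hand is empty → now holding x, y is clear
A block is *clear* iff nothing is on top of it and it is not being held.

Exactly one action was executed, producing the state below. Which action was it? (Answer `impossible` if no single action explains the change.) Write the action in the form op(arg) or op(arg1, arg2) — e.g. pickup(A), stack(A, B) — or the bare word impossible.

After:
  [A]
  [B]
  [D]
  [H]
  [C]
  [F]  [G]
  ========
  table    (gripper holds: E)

target: towers=[F/C/H/D/B/A; G] holding=E
         pickup(G) → towers=[E; F/C/H/D/B/A] holding=G
     unstack(A, B) → towers=[E; F/C/H/D/B; G] holding=A
         pickup(E) → towers=[F/C/H/D/B/A; G] holding=E  ← match

pickup(E)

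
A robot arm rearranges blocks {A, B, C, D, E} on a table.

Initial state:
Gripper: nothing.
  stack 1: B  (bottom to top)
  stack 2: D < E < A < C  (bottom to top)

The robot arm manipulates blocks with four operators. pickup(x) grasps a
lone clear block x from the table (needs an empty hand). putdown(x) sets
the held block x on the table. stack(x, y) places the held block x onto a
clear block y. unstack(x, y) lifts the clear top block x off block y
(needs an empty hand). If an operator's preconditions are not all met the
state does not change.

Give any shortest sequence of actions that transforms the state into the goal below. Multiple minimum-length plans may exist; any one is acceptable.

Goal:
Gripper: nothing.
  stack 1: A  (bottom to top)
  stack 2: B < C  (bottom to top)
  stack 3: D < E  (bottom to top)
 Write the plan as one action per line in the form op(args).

step 1 (unstack(C, A)): towers=[B; D/E/A] holding=C
step 2 (stack(C, B)): towers=[B/C; D/E/A] holding=-
step 3 (unstack(A, E)): towers=[B/C; D/E] holding=A
step 4 (putdown(A)): towers=[A; B/C; D/E] holding=-
goal check: towers=[A; B/C; D/E] holding=- — reached (length 4, optimal by BFS)

unstack(C, A)
stack(C, B)
unstack(A, E)
putdown(A)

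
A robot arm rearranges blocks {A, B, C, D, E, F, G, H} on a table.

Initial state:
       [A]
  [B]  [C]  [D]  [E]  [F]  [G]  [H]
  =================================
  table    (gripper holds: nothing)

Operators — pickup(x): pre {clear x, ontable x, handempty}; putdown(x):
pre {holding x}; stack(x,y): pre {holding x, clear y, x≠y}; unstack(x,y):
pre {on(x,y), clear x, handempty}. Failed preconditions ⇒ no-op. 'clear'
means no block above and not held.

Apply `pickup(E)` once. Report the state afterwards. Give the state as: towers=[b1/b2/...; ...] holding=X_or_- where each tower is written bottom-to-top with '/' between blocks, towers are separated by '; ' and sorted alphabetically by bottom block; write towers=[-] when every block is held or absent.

towers=[B; C/A; D; F; G; H] holding=E

before: towers=[B; C/A; D; E; F; G; H] holding=-
pre[pickup(E)]: clear(E) yes, ontable(E) yes, handempty yes
all met → apply pickup(E)
after:  towers=[B; C/A; D; F; G; H] holding=E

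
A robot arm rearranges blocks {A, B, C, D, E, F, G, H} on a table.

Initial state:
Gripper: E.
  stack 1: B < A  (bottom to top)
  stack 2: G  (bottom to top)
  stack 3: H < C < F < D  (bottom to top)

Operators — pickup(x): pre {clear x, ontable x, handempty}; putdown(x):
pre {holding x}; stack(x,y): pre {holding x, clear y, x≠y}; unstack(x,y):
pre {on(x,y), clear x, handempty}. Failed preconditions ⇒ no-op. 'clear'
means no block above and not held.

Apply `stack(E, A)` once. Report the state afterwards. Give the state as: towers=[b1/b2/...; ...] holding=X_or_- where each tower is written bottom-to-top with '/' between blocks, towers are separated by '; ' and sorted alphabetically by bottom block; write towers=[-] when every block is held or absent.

towers=[B/A/E; G; H/C/F/D] holding=-

before: towers=[B/A; G; H/C/F/D] holding=E
pre[stack(E, A)]: holding(E) ✓, clear(A) ✓, E≠A ✓
all met → apply stack(E, A)
after:  towers=[B/A/E; G; H/C/F/D] holding=-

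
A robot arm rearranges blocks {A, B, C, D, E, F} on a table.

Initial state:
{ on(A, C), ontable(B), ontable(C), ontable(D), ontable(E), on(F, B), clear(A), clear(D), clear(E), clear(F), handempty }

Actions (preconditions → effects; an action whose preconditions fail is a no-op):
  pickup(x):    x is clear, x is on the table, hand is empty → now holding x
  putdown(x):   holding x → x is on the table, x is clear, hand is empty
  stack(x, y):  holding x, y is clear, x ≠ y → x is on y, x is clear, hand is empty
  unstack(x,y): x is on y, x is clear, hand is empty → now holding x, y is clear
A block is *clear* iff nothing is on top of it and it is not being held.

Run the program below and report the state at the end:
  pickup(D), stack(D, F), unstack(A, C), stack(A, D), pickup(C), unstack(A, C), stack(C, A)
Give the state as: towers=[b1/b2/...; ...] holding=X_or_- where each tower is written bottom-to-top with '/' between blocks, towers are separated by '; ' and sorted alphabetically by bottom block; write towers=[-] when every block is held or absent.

step 1 (pickup(D)): towers=[B/F; C/A; E] holding=D
step 2 (stack(D, F)): towers=[B/F/D; C/A; E] holding=-
step 3 (unstack(A, C)): towers=[B/F/D; C; E] holding=A
step 4 (stack(A, D)): towers=[B/F/D/A; C; E] holding=-
step 5 (pickup(C)): towers=[B/F/D/A; E] holding=C
step 6 (unstack(A, C)) [no-op]: towers=[B/F/D/A; E] holding=C
step 7 (stack(C, A)): towers=[B/F/D/A/C; E] holding=-

towers=[B/F/D/A/C; E] holding=-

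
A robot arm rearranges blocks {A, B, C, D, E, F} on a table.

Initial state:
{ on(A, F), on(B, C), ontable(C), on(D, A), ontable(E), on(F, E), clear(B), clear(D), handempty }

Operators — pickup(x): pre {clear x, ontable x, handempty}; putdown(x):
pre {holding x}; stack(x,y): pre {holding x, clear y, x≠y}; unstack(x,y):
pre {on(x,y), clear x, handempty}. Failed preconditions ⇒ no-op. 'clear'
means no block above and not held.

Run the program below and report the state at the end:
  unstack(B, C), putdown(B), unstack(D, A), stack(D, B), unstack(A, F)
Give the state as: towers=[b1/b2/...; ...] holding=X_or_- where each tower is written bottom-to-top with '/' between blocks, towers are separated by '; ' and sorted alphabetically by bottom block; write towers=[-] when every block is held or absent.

towers=[B/D; C; E/F] holding=A

step 1 (unstack(B, C)): towers=[C; E/F/A/D] holding=B
step 2 (putdown(B)): towers=[B; C; E/F/A/D] holding=-
step 3 (unstack(D, A)): towers=[B; C; E/F/A] holding=D
step 4 (stack(D, B)): towers=[B/D; C; E/F/A] holding=-
step 5 (unstack(A, F)): towers=[B/D; C; E/F] holding=A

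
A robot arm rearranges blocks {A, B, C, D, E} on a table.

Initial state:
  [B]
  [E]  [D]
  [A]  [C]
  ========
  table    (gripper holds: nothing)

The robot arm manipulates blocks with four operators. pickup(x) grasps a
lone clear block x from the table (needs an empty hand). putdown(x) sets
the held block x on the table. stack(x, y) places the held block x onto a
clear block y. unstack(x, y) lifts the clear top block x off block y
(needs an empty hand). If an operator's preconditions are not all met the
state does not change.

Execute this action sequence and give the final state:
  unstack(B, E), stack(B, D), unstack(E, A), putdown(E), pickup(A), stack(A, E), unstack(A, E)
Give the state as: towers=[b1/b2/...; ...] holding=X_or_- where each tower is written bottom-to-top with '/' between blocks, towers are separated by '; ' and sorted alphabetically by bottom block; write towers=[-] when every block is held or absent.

step 1 (unstack(B, E)): towers=[A/E; C/D] holding=B
step 2 (stack(B, D)): towers=[A/E; C/D/B] holding=-
step 3 (unstack(E, A)): towers=[A; C/D/B] holding=E
step 4 (putdown(E)): towers=[A; C/D/B; E] holding=-
step 5 (pickup(A)): towers=[C/D/B; E] holding=A
step 6 (stack(A, E)): towers=[C/D/B; E/A] holding=-
step 7 (unstack(A, E)): towers=[C/D/B; E] holding=A

towers=[C/D/B; E] holding=A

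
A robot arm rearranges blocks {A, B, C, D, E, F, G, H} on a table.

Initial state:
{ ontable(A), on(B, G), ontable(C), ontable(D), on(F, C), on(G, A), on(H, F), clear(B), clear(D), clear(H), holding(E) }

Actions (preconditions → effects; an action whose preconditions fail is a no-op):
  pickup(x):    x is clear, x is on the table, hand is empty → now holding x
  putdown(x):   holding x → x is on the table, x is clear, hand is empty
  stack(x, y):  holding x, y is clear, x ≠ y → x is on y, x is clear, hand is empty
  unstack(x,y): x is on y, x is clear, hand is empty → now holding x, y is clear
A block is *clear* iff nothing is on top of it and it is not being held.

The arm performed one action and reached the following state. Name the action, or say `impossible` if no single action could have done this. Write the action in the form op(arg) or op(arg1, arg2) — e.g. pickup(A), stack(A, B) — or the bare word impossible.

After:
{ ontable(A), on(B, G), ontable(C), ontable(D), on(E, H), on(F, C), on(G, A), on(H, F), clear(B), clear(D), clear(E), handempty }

stack(E, H)

target: towers=[A/G/B; C/F/H/E; D] holding=-
        putdown(E) → towers=[A/G/B; C/F/H; D; E] holding=-
       stack(E, H) → towers=[A/G/B; C/F/H/E; D] holding=-  ← match
       stack(E, B) → towers=[A/G/B/E; C/F/H; D] holding=-
       stack(E, D) → towers=[A/G/B; C/F/H; D/E] holding=-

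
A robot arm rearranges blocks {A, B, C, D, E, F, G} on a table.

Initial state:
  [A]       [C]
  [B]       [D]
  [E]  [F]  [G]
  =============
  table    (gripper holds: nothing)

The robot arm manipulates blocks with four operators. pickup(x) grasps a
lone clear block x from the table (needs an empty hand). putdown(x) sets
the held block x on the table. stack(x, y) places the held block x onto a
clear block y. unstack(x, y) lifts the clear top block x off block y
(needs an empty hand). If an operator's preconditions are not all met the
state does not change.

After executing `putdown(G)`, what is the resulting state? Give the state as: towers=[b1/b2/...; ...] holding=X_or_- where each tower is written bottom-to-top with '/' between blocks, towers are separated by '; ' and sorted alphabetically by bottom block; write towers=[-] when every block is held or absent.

before: towers=[E/B/A; F; G/D/C] holding=-
pre[putdown(G)]: holding(G) fail
holding(G) unmet → putdown(G) is a no-op
after:  towers=[E/B/A; F; G/D/C] holding=-

towers=[E/B/A; F; G/D/C] holding=-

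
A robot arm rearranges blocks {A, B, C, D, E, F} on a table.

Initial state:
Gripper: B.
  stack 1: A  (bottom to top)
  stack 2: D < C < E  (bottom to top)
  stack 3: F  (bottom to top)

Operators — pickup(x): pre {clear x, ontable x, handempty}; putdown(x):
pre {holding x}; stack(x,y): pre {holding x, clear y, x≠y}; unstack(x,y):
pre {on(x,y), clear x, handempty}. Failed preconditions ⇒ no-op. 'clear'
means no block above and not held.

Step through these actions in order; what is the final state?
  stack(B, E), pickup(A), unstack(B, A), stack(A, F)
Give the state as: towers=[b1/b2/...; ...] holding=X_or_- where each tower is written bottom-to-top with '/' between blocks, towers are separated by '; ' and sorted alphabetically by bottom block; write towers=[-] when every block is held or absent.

towers=[D/C/E/B; F/A] holding=-

step 1 (stack(B, E)): towers=[A; D/C/E/B; F] holding=-
step 2 (pickup(A)): towers=[D/C/E/B; F] holding=A
step 3 (unstack(B, A)) [no-op]: towers=[D/C/E/B; F] holding=A
step 4 (stack(A, F)): towers=[D/C/E/B; F/A] holding=-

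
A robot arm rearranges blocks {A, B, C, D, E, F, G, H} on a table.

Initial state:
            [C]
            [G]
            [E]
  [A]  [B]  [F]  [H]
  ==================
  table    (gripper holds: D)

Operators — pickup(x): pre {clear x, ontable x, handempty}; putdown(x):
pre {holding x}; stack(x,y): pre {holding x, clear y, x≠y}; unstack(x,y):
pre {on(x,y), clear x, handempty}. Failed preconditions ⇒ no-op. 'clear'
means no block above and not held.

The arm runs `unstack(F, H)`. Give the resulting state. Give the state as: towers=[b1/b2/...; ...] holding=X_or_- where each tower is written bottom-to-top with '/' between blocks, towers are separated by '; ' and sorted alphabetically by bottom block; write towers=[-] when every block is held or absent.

before: towers=[A; B; F/E/G/C; H] holding=D
pre[unstack(F, H)]: on(F,H) ✗, clear(F) ✗, handempty ✗
on(F,H), clear(F), handempty unmet → unstack(F, H) is a no-op
after:  towers=[A; B; F/E/G/C; H] holding=D

towers=[A; B; F/E/G/C; H] holding=D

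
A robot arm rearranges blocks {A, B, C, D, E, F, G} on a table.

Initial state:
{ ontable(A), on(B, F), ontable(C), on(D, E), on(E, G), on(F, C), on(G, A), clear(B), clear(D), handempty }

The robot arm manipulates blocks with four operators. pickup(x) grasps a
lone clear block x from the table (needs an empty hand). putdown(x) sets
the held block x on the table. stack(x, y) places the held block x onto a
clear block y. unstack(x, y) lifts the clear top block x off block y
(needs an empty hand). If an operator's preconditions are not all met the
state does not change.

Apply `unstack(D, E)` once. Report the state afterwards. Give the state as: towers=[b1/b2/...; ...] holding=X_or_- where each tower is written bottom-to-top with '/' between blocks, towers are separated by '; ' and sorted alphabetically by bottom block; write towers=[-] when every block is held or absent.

towers=[A/G/E; C/F/B] holding=D

before: towers=[A/G/E/D; C/F/B] holding=-
pre[unstack(D, E)]: on(D,E) yes, clear(D) yes, handempty yes
all met → apply unstack(D, E)
after:  towers=[A/G/E; C/F/B] holding=D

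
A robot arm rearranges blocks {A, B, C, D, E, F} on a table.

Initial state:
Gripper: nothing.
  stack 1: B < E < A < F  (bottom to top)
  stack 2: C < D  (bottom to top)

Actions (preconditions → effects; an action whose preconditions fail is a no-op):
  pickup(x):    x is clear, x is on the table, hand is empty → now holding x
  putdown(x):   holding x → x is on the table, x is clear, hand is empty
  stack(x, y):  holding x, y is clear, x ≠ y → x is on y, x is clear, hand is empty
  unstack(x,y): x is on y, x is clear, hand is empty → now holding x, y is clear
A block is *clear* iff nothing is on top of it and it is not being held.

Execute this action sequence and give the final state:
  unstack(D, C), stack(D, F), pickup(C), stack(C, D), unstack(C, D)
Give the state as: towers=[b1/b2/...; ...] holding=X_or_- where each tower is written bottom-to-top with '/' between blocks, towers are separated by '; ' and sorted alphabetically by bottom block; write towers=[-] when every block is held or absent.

towers=[B/E/A/F/D] holding=C

step 1 (unstack(D, C)): towers=[B/E/A/F; C] holding=D
step 2 (stack(D, F)): towers=[B/E/A/F/D; C] holding=-
step 3 (pickup(C)): towers=[B/E/A/F/D] holding=C
step 4 (stack(C, D)): towers=[B/E/A/F/D/C] holding=-
step 5 (unstack(C, D)): towers=[B/E/A/F/D] holding=C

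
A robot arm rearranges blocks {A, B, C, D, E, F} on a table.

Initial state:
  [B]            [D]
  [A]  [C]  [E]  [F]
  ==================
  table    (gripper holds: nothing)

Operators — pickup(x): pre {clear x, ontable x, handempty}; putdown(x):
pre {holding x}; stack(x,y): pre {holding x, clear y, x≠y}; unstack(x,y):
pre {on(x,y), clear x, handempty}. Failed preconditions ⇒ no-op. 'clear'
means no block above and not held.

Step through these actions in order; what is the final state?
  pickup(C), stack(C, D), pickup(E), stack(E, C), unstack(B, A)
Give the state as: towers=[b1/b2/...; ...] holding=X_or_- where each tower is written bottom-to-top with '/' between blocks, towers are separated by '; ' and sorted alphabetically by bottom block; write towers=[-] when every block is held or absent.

towers=[A; F/D/C/E] holding=B

step 1 (pickup(C)): towers=[A/B; E; F/D] holding=C
step 2 (stack(C, D)): towers=[A/B; E; F/D/C] holding=-
step 3 (pickup(E)): towers=[A/B; F/D/C] holding=E
step 4 (stack(E, C)): towers=[A/B; F/D/C/E] holding=-
step 5 (unstack(B, A)): towers=[A; F/D/C/E] holding=B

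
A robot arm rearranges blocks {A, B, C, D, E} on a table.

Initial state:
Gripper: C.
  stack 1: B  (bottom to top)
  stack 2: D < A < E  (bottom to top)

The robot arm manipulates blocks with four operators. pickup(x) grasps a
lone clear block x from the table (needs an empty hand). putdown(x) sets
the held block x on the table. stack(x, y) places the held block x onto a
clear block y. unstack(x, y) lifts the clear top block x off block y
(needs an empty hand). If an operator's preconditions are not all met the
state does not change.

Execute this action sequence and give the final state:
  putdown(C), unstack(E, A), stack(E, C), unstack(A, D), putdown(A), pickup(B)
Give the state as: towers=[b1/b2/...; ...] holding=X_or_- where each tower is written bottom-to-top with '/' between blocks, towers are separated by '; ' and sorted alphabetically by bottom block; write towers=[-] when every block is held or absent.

towers=[A; C/E; D] holding=B

step 1 (putdown(C)): towers=[B; C; D/A/E] holding=-
step 2 (unstack(E, A)): towers=[B; C; D/A] holding=E
step 3 (stack(E, C)): towers=[B; C/E; D/A] holding=-
step 4 (unstack(A, D)): towers=[B; C/E; D] holding=A
step 5 (putdown(A)): towers=[A; B; C/E; D] holding=-
step 6 (pickup(B)): towers=[A; C/E; D] holding=B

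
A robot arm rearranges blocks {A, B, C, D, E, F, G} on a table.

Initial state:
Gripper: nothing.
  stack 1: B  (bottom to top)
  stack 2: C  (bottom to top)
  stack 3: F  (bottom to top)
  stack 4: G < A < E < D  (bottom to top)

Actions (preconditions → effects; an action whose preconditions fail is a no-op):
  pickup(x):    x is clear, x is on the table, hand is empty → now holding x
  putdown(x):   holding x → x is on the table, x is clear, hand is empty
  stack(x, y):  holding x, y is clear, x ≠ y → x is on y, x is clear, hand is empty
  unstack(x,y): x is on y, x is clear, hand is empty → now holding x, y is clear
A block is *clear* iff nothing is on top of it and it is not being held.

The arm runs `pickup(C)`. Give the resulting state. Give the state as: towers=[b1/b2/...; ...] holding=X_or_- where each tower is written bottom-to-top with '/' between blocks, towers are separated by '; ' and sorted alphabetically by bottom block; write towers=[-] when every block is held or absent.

towers=[B; F; G/A/E/D] holding=C

before: towers=[B; C; F; G/A/E/D] holding=-
pre[pickup(C)]: clear(C) ✓, ontable(C) ✓, handempty ✓
all met → apply pickup(C)
after:  towers=[B; F; G/A/E/D] holding=C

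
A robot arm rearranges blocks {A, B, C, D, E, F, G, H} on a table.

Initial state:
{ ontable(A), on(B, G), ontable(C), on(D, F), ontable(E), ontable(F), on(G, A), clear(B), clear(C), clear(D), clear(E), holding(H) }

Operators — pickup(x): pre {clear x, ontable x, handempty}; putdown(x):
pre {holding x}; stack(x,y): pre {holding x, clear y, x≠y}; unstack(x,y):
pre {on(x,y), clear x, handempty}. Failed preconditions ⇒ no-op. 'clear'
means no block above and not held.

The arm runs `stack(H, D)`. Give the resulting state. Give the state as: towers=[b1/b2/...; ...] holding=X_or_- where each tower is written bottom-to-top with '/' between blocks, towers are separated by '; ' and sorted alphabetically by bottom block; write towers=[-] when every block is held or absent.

towers=[A/G/B; C; E; F/D/H] holding=-

before: towers=[A/G/B; C; E; F/D] holding=H
pre[stack(H, D)]: holding(H) ✓, clear(D) ✓, H≠D ✓
all met → apply stack(H, D)
after:  towers=[A/G/B; C; E; F/D/H] holding=-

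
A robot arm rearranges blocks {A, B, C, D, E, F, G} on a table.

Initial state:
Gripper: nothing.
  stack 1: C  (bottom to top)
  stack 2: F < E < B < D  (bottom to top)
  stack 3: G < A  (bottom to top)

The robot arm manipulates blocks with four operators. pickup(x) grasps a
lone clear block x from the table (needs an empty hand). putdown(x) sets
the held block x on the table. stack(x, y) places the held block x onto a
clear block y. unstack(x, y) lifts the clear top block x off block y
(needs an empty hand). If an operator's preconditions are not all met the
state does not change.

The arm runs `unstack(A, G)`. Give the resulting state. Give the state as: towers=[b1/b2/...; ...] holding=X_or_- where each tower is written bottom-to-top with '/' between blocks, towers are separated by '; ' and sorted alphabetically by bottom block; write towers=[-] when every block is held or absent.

towers=[C; F/E/B/D; G] holding=A

before: towers=[C; F/E/B/D; G/A] holding=-
pre[unstack(A, G)]: on(A,G) yes, clear(A) yes, handempty yes
all met → apply unstack(A, G)
after:  towers=[C; F/E/B/D; G] holding=A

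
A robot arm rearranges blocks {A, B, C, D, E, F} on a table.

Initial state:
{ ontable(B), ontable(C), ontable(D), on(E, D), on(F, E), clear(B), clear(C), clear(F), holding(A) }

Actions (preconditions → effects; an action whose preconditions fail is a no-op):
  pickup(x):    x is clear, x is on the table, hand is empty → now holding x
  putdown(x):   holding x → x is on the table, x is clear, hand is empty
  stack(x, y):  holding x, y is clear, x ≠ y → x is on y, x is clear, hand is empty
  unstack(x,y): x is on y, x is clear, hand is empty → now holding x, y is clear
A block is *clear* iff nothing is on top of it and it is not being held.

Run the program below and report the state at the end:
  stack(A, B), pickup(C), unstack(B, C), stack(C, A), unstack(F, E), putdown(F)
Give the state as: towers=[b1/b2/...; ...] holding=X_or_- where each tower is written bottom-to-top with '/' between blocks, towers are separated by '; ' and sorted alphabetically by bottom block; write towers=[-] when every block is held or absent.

towers=[B/A/C; D/E; F] holding=-

step 1 (stack(A, B)): towers=[B/A; C; D/E/F] holding=-
step 2 (pickup(C)): towers=[B/A; D/E/F] holding=C
step 3 (unstack(B, C)) [no-op]: towers=[B/A; D/E/F] holding=C
step 4 (stack(C, A)): towers=[B/A/C; D/E/F] holding=-
step 5 (unstack(F, E)): towers=[B/A/C; D/E] holding=F
step 6 (putdown(F)): towers=[B/A/C; D/E; F] holding=-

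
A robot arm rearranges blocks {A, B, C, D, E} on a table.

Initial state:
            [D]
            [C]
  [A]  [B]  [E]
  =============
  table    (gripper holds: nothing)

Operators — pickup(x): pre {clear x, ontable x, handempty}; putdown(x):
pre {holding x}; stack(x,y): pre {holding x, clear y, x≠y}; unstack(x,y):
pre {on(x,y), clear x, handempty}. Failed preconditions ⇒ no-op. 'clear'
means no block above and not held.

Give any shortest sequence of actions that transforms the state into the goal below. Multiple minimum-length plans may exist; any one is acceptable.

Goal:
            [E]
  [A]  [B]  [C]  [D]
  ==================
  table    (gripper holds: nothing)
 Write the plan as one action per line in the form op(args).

unstack(D, C)
putdown(D)
unstack(C, E)
putdown(C)
pickup(E)
stack(E, C)

step 1 (unstack(D, C)): towers=[A; B; E/C] holding=D
step 2 (putdown(D)): towers=[A; B; D; E/C] holding=-
step 3 (unstack(C, E)): towers=[A; B; D; E] holding=C
step 4 (putdown(C)): towers=[A; B; C; D; E] holding=-
step 5 (pickup(E)): towers=[A; B; C; D] holding=E
step 6 (stack(E, C)): towers=[A; B; C/E; D] holding=-
goal check: towers=[A; B; C/E; D] holding=- — reached (length 6, optimal by BFS)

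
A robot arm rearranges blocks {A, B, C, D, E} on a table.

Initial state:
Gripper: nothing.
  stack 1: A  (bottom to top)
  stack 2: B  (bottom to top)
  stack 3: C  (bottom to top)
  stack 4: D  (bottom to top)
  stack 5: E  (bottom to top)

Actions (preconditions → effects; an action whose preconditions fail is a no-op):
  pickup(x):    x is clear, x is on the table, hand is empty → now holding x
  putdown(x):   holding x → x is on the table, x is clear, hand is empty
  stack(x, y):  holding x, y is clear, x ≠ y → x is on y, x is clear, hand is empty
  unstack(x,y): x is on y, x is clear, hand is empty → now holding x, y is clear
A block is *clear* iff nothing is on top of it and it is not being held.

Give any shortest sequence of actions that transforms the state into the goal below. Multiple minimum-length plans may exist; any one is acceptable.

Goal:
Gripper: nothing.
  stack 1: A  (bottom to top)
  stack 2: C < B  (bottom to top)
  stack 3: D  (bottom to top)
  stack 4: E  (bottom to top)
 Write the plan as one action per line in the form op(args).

pickup(B)
stack(B, C)

step 1 (pickup(B)): towers=[A; C; D; E] holding=B
step 2 (stack(B, C)): towers=[A; C/B; D; E] holding=-
goal check: towers=[A; C/B; D; E] holding=- — reached (length 2, optimal by BFS)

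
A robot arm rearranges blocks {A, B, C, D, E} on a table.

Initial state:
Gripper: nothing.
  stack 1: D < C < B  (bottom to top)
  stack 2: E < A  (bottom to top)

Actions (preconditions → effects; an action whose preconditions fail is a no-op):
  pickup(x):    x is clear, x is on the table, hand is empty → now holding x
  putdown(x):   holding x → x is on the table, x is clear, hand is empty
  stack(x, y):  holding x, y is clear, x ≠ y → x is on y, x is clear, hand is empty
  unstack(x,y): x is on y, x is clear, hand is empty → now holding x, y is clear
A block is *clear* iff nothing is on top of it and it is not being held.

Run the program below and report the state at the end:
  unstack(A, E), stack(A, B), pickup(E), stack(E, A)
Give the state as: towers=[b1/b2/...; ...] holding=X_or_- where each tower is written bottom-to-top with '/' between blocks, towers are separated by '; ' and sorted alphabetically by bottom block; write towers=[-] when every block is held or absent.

towers=[D/C/B/A/E] holding=-

step 1 (unstack(A, E)): towers=[D/C/B; E] holding=A
step 2 (stack(A, B)): towers=[D/C/B/A; E] holding=-
step 3 (pickup(E)): towers=[D/C/B/A] holding=E
step 4 (stack(E, A)): towers=[D/C/B/A/E] holding=-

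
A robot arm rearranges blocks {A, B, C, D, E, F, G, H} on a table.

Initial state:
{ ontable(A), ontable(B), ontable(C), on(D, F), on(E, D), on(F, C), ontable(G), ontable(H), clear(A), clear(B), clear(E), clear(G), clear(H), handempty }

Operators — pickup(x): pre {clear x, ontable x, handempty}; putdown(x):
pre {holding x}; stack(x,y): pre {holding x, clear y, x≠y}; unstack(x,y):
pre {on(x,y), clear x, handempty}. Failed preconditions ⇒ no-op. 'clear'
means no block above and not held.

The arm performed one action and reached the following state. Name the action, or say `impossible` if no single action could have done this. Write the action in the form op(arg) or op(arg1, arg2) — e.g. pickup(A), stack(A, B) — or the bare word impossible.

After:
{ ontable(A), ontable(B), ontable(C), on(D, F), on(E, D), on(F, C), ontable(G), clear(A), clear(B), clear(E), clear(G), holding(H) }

pickup(H)

target: towers=[A; B; C/F/D/E; G] holding=H
         pickup(G) → towers=[A; B; C/F/D/E; H] holding=G
         pickup(A) → towers=[B; C/F/D/E; G; H] holding=A
     unstack(E, D) → towers=[A; B; C/F/D; G; H] holding=E
         pickup(H) → towers=[A; B; C/F/D/E; G] holding=H  ← match
         pickup(B) → towers=[A; C/F/D/E; G; H] holding=B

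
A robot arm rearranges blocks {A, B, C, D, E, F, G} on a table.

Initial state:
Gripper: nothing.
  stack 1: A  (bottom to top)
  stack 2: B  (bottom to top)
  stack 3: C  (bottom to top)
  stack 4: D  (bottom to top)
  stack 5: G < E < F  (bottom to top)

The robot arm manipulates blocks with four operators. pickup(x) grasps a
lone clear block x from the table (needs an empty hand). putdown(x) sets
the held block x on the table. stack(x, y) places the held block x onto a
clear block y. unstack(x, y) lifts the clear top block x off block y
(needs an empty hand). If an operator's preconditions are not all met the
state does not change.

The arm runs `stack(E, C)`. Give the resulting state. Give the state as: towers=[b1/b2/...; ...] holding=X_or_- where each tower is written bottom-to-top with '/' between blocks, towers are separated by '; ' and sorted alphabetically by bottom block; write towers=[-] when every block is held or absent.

towers=[A; B; C; D; G/E/F] holding=-

before: towers=[A; B; C; D; G/E/F] holding=-
pre[stack(E, C)]: holding(E) fail, clear(C) ok, E≠C ok
holding(E) unmet → stack(E, C) is a no-op
after:  towers=[A; B; C; D; G/E/F] holding=-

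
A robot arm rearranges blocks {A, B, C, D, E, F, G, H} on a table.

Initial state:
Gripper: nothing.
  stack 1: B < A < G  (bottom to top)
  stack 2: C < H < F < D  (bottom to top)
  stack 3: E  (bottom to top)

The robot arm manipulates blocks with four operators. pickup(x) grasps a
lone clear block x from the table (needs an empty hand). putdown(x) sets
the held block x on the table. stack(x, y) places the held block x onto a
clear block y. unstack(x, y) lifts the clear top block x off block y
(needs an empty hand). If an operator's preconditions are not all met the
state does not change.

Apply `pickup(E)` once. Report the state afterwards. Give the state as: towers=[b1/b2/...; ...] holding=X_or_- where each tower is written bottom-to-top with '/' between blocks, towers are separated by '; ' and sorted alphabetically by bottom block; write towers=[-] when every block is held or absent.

before: towers=[B/A/G; C/H/F/D; E] holding=-
pre[pickup(E)]: clear(E) yes, ontable(E) yes, handempty yes
all met → apply pickup(E)
after:  towers=[B/A/G; C/H/F/D] holding=E

towers=[B/A/G; C/H/F/D] holding=E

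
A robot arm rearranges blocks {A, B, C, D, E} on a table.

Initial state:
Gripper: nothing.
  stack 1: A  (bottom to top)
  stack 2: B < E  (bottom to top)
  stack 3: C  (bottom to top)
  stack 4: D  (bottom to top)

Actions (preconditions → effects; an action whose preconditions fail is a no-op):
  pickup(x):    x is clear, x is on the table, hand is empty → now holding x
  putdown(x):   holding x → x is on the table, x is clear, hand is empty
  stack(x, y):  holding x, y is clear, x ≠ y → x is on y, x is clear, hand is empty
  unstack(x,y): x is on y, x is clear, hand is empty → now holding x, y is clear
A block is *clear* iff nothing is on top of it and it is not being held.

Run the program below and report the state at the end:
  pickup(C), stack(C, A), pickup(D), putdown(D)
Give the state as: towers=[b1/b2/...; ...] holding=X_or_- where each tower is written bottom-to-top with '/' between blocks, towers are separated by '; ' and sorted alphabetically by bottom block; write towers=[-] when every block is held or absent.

towers=[A/C; B/E; D] holding=-

step 1 (pickup(C)): towers=[A; B/E; D] holding=C
step 2 (stack(C, A)): towers=[A/C; B/E; D] holding=-
step 3 (pickup(D)): towers=[A/C; B/E] holding=D
step 4 (putdown(D)): towers=[A/C; B/E; D] holding=-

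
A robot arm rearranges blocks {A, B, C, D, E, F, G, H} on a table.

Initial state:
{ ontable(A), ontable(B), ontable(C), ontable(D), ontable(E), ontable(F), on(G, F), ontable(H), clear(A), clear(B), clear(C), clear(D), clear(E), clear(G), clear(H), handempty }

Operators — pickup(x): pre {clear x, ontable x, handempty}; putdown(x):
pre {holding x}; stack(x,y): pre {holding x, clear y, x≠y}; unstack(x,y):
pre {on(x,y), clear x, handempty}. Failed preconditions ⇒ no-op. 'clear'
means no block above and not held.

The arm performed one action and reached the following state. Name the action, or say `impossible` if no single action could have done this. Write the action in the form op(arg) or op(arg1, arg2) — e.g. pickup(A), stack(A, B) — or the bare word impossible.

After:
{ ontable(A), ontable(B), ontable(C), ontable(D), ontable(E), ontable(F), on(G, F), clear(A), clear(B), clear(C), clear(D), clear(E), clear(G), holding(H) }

pickup(H)

target: towers=[A; B; C; D; E; F/G] holding=H
     unstack(G, F) → towers=[A; B; C; D; E; F; H] holding=G
         pickup(A) → towers=[B; C; D; E; F/G; H] holding=A
         pickup(E) → towers=[A; B; C; D; F/G; H] holding=E
         pickup(H) → towers=[A; B; C; D; E; F/G] holding=H  ← match
         pickup(B) → towers=[A; C; D; E; F/G; H] holding=B
         pickup(D) → towers=[A; B; C; E; F/G; H] holding=D
         pickup(C) → towers=[A; B; D; E; F/G; H] holding=C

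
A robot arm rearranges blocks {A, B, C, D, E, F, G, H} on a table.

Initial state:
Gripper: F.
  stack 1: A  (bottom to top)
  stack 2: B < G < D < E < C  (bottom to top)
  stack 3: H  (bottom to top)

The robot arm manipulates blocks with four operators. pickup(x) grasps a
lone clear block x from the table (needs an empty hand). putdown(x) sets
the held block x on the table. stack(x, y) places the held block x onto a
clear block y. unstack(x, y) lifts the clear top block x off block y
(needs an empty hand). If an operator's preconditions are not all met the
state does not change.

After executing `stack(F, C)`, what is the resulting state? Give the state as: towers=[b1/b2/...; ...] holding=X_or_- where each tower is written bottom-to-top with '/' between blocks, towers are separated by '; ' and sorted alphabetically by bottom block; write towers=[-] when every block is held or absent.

towers=[A; B/G/D/E/C/F; H] holding=-

before: towers=[A; B/G/D/E/C; H] holding=F
pre[stack(F, C)]: holding(F) ✓, clear(C) ✓, F≠C ✓
all met → apply stack(F, C)
after:  towers=[A; B/G/D/E/C/F; H] holding=-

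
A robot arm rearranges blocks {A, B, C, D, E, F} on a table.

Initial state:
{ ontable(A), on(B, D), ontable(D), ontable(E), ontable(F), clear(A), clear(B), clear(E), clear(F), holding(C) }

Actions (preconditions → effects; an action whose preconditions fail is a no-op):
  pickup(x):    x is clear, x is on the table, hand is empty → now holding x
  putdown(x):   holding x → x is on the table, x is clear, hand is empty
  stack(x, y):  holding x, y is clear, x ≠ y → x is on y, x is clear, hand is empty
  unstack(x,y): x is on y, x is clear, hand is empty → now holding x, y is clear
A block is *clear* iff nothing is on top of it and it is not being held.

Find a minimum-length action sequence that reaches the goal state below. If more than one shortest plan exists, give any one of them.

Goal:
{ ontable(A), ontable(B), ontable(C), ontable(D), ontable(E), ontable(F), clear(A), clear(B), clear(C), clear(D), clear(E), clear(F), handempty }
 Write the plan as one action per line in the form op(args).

step 1 (putdown(C)): towers=[A; C; D/B; E; F] holding=-
step 2 (unstack(B, D)): towers=[A; C; D; E; F] holding=B
step 3 (putdown(B)): towers=[A; B; C; D; E; F] holding=-
goal check: towers=[A; B; C; D; E; F] holding=- — reached (length 3, optimal by BFS)

putdown(C)
unstack(B, D)
putdown(B)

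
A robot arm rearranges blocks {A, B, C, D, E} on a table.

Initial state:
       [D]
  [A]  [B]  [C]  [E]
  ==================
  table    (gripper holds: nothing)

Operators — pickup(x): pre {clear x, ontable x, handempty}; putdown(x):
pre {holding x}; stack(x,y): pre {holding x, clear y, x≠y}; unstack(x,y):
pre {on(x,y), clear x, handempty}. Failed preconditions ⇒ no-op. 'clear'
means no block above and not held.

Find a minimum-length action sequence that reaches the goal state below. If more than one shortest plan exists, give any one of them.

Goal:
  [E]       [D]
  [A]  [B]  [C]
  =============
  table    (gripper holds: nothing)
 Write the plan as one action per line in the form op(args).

step 1 (unstack(D, B)): towers=[A; B; C; E] holding=D
step 2 (stack(D, C)): towers=[A; B; C/D; E] holding=-
step 3 (pickup(E)): towers=[A; B; C/D] holding=E
step 4 (stack(E, A)): towers=[A/E; B; C/D] holding=-
goal check: towers=[A/E; B; C/D] holding=- — reached (length 4, optimal by BFS)

unstack(D, B)
stack(D, C)
pickup(E)
stack(E, A)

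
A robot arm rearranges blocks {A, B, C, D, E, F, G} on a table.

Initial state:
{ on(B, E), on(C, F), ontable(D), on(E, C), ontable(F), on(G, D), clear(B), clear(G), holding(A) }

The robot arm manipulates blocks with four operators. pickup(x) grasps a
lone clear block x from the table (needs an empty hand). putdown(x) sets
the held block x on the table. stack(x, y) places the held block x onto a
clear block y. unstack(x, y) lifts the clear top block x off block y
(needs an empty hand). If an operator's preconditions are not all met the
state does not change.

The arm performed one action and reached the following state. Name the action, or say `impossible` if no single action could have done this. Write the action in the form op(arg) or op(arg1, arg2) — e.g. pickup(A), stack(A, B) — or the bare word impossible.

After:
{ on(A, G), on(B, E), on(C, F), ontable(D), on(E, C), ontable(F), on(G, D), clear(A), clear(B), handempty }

stack(A, G)

target: towers=[D/G/A; F/C/E/B] holding=-
        putdown(A) → towers=[A; D/G; F/C/E/B] holding=-
       stack(A, B) → towers=[D/G; F/C/E/B/A] holding=-
       stack(A, G) → towers=[D/G/A; F/C/E/B] holding=-  ← match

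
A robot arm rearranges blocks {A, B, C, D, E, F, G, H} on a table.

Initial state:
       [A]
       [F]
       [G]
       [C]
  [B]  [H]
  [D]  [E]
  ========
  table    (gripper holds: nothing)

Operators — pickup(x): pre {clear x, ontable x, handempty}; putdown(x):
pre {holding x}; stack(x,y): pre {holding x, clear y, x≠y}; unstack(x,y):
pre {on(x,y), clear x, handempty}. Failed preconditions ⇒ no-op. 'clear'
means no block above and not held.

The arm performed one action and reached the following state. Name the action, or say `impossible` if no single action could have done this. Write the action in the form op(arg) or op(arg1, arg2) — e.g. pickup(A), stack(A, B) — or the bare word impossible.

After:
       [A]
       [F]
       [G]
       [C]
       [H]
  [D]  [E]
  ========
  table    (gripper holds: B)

target: towers=[D; E/H/C/G/F/A] holding=B
     unstack(A, F) → towers=[D/B; E/H/C/G/F] holding=A
     unstack(B, D) → towers=[D; E/H/C/G/F/A] holding=B  ← match

unstack(B, D)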